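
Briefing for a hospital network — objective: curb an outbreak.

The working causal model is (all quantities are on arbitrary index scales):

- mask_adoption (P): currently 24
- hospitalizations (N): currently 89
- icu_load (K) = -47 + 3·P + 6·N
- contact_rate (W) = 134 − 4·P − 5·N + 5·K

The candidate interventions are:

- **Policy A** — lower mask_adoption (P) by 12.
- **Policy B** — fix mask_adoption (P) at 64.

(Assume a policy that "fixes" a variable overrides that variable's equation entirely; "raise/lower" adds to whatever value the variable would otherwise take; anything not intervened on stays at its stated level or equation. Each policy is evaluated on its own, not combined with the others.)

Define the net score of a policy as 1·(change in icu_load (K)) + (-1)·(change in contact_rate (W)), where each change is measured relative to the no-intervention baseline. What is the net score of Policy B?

-320

Baseline:
  P = 24
  N = 89
  K = -47 + 3·24 + 6·89 = 559
  W = 134 − 4·24 − 5·89 + 5·559 = 2388
Policy B (P := 64):
  P = 64
  N = 89
  K = -47 + 3·64 + 6·89 = 679
  W = 134 − 4·64 − 5·89 + 5·679 = 2828
ΔK = 679 − 559 = 120; ΔW = 2828 − 2388 = 440
Score = 1·120 + (-1)·440 = -320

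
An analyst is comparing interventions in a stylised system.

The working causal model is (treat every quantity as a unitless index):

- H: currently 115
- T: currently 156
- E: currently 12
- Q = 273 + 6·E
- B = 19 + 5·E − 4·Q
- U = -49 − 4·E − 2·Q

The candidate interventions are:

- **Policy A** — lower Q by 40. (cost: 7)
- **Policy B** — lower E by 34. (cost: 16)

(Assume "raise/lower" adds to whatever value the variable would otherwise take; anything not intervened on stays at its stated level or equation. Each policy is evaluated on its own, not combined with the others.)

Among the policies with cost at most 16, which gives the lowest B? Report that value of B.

Policy A (Q − 40):
  E = 12
  Q = 273 + 6·12 (−40 from intervention) = 305
  B = 19 + 5·12 − 4·305 = -1141
Policy B (E − 34):
  E = 12 − 34 = -22
  Q = 273 + 6·(-22) = 141
  B = 19 + 5·(-22) − 4·141 = -655
Comparing — Policy A: B=-1141, Policy B: B=-655. Lowest is -1141 (Policy A).

-1141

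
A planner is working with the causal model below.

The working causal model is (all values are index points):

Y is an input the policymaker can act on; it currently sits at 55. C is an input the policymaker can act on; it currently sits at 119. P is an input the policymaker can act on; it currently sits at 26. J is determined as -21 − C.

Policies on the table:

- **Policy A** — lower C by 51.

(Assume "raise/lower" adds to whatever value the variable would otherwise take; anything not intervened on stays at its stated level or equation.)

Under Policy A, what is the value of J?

Policy A (C − 51):
  C = 119 − 51 = 68
  J = -21 − 68 = -89

-89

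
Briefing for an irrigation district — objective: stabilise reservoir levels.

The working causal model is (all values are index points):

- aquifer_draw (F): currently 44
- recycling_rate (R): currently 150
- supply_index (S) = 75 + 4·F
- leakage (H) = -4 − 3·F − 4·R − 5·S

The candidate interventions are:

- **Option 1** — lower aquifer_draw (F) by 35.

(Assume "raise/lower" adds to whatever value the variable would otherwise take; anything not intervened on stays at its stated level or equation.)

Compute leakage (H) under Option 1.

Option 1 (F − 35):
  F = 44 − 35 = 9
  R = 150
  S = 75 + 4·9 = 111
  H = -4 − 3·9 − 4·150 − 5·111 = -1186

-1186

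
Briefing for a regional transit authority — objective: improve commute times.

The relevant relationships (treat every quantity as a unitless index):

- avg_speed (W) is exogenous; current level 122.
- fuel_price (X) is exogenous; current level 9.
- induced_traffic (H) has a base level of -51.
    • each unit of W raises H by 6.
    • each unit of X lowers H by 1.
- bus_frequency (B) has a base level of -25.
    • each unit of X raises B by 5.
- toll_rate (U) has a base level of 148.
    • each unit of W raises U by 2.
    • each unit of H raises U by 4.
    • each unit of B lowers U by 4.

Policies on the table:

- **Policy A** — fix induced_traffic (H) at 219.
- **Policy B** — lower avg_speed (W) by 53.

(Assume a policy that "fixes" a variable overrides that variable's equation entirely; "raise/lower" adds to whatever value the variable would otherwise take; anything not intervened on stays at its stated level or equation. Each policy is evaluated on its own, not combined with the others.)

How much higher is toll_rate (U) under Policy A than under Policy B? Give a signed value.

-434

Policy A (H := 219):
  W = 122
  X = 9
  H = 219
  B = -25 + 5·9 = 20
  U = 148 + 2·122 + 4·219 − 4·20 = 1188
Policy B (W − 53):
  W = 122 − 53 = 69
  X = 9
  H = -51 + 6·69 − 9 = 354
  B = -25 + 5·9 = 20
  U = 148 + 2·69 + 4·354 − 4·20 = 1622
U: 1188 − 1622 = -434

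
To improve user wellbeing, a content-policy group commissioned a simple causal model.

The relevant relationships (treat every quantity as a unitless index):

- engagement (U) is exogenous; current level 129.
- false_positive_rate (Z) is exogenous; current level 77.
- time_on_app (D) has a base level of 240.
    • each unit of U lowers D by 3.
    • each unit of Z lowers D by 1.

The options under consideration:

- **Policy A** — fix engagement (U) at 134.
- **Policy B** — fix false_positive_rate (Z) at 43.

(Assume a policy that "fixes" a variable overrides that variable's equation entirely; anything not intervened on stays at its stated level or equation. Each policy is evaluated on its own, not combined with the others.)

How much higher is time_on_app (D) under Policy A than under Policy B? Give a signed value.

Policy A (U := 134):
  U = 134
  Z = 77
  D = 240 − 3·134 − 77 = -239
Policy B (Z := 43):
  U = 129
  Z = 43
  D = 240 − 3·129 − 43 = -190
D: -239 − (-190) = -49

-49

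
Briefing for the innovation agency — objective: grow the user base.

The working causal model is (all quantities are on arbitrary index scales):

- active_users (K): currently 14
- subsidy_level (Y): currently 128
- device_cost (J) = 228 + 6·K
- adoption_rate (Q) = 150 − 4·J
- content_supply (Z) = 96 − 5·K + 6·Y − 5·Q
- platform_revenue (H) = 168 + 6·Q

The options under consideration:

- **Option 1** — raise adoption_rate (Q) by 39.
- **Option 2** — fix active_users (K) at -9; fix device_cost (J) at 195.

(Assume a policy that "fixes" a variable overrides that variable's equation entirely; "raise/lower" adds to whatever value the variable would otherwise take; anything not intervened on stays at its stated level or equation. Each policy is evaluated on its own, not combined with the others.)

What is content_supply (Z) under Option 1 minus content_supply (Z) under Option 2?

Option 1 (Q + 39):
  K = 14
  Y = 128
  J = 228 + 6·14 = 312
  Q = 150 − 4·312 (+39 from intervention) = -1059
  Z = 96 − 5·14 + 6·128 − 5·(-1059) = 6089
Option 2 (K := -9, J := 195):
  K = -9
  Y = 128
  J = 195
  Q = 150 − 4·195 = -630
  Z = 96 − 5·(-9) + 6·128 − 5·(-630) = 4059
Z: 6089 − 4059 = 2030

2030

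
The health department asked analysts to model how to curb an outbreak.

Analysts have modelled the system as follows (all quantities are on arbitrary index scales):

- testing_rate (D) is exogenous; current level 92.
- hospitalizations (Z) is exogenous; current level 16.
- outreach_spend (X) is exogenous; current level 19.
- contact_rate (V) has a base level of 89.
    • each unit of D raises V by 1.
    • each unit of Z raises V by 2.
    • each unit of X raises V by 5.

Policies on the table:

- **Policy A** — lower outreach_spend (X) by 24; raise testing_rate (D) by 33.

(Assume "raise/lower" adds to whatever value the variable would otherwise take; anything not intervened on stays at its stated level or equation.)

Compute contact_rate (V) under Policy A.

221

Policy A (X − 24, D + 33):
  D = 92 + 33 = 125
  Z = 16
  X = 19 − 24 = -5
  V = 89 + 125 + 2·16 + 5·(-5) = 221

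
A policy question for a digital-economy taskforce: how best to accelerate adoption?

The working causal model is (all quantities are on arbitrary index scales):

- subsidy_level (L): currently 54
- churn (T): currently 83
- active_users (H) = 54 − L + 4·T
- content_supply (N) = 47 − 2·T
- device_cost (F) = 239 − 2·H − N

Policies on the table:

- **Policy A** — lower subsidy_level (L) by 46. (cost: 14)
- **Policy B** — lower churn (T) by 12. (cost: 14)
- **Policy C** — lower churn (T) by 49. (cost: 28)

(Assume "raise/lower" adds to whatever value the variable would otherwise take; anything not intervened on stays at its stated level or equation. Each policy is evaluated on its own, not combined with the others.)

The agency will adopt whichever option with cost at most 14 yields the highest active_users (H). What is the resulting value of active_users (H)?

378

Policy A (L − 46):
  L = 54 − 46 = 8
  T = 83
  H = 54 − 8 + 4·83 = 378
Policy B (T − 12):
  L = 54
  T = 83 − 12 = 71
  H = 54 − 54 + 4·71 = 284
Comparing — Policy A: H=378, Policy B: H=284. Highest is 378 (Policy A).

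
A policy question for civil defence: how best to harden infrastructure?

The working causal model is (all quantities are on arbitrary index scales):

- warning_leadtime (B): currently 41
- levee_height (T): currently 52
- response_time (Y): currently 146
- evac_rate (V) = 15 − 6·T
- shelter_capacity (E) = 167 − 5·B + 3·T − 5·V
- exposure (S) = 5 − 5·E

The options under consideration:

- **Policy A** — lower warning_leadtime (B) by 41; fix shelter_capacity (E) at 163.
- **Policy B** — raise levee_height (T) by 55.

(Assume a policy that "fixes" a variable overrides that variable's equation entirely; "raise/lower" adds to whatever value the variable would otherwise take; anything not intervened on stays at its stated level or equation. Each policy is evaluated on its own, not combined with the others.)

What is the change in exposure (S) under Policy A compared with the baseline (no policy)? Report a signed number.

7200

Baseline:
  B = 41
  T = 52
  V = 15 − 6·52 = -297
  E = 167 − 5·41 + 3·52 − 5·(-297) = 1603
  S = 5 − 5·1603 = -8010
Policy A (B − 41, E := 163):
  B = 41 − 41 = 0
  T = 52
  V = 15 − 6·52 = -297
  E = 163
  S = 5 − 5·163 = -810
Change in S: -810 − (-8010) = 7200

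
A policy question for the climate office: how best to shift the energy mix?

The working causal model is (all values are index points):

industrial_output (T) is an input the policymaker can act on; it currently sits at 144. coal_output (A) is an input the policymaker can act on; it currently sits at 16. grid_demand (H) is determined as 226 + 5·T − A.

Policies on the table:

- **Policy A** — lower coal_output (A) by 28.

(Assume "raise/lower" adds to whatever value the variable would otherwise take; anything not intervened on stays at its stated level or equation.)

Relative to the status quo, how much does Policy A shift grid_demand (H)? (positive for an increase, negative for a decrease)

Baseline:
  T = 144
  A = 16
  H = 226 + 5·144 − 16 = 930
Policy A (A − 28):
  T = 144
  A = 16 − 28 = -12
  H = 226 + 5·144 − (-12) = 958
Change in H: 958 − 930 = 28

28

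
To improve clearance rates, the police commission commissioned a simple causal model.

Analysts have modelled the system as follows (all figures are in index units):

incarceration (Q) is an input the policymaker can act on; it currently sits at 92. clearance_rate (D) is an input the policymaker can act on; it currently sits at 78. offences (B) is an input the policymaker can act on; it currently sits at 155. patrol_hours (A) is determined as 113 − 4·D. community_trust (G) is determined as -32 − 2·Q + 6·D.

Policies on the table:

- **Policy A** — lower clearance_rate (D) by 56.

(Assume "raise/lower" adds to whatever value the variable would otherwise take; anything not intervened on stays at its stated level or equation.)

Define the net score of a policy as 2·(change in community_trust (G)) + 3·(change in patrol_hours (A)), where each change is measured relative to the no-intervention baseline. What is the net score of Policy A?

Baseline:
  Q = 92
  D = 78
  A = 113 − 4·78 = -199
  G = -32 − 2·92 + 6·78 = 252
Policy A (D − 56):
  Q = 92
  D = 78 − 56 = 22
  A = 113 − 4·22 = 25
  G = -32 − 2·92 + 6·22 = -84
ΔG = -84 − 252 = -336; ΔA = 25 − (-199) = 224
Score = 2·(-336) + 3·224 = 0

0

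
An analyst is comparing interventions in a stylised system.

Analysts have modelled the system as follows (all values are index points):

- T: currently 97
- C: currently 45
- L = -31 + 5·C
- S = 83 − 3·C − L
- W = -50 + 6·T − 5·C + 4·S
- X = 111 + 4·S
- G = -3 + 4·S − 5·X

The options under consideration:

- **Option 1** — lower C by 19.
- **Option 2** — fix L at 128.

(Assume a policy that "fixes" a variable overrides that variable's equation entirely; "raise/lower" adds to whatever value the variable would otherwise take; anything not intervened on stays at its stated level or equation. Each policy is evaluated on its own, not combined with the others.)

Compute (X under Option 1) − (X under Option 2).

Option 1 (C − 19):
  C = 45 − 19 = 26
  L = -31 + 5·26 = 99
  S = 83 − 3·26 − 99 = -94
  X = 111 + 4·(-94) = -265
Option 2 (L := 128):
  C = 45
  L = 128
  S = 83 − 3·45 − 128 = -180
  X = 111 + 4·(-180) = -609
X: -265 − (-609) = 344

344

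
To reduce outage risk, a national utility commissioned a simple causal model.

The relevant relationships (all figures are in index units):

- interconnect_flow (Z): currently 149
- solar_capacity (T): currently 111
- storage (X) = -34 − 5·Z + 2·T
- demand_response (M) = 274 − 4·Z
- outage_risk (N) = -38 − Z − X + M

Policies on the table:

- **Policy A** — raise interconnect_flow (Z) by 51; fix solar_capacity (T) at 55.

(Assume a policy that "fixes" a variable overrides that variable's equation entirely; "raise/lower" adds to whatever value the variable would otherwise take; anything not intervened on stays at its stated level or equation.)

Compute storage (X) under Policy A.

-924

Policy A (Z + 51, T := 55):
  Z = 149 + 51 = 200
  T = 55
  X = -34 − 5·200 + 2·55 = -924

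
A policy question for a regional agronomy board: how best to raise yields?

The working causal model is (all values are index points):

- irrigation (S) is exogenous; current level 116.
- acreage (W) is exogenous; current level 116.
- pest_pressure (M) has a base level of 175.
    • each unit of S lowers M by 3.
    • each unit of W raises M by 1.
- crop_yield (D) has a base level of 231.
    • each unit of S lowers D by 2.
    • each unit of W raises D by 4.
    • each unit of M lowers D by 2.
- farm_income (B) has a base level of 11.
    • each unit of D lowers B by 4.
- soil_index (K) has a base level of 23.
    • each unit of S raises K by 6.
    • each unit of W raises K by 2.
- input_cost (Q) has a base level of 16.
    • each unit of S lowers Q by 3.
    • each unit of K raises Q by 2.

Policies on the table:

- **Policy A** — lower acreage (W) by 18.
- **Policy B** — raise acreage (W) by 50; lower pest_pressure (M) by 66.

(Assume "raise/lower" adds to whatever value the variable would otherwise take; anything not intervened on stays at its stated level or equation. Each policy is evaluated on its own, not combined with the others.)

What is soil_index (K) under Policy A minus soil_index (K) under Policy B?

-136

Policy A (W − 18):
  S = 116
  W = 116 − 18 = 98
  K = 23 + 6·116 + 2·98 = 915
Policy B (W + 50, M − 66):
  S = 116
  W = 116 + 50 = 166
  K = 23 + 6·116 + 2·166 = 1051
K: 915 − 1051 = -136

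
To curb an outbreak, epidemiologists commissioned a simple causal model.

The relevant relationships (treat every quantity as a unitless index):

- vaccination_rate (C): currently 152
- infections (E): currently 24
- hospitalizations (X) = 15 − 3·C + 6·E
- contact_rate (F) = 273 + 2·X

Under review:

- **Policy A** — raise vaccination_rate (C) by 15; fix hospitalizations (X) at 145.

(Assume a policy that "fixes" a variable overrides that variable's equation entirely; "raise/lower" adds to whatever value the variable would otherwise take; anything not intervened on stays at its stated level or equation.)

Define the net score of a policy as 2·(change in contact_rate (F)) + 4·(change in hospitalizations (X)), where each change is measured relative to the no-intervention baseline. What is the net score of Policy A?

3536

Baseline:
  C = 152
  E = 24
  X = 15 − 3·152 + 6·24 = -297
  F = 273 + 2·(-297) = -321
Policy A (C + 15, X := 145):
  C = 152 + 15 = 167
  E = 24
  X = 145
  F = 273 + 2·145 = 563
ΔF = 563 − (-321) = 884; ΔX = 145 − (-297) = 442
Score = 2·884 + 4·442 = 3536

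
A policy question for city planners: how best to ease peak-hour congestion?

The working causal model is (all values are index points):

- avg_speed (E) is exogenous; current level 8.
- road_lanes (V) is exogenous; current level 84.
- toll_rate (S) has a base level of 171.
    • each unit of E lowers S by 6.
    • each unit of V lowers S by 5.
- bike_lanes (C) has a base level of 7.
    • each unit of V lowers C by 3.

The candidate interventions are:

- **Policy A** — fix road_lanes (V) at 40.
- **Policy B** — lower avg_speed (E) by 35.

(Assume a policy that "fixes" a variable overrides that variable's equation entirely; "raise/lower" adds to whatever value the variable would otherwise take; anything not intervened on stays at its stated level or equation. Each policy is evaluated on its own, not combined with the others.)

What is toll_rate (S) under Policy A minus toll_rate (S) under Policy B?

10

Policy A (V := 40):
  E = 8
  V = 40
  S = 171 − 6·8 − 5·40 = -77
Policy B (E − 35):
  E = 8 − 35 = -27
  V = 84
  S = 171 − 6·(-27) − 5·84 = -87
S: -77 − (-87) = 10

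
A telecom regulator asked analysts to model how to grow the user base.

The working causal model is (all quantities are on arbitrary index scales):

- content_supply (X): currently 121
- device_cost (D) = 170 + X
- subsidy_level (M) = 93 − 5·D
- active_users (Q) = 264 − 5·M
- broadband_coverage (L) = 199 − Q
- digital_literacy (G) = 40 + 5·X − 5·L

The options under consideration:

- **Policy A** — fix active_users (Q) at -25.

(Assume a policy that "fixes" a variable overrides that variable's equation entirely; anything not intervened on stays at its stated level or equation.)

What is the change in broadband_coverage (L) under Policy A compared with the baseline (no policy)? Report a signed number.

7099

Baseline:
  X = 121
  D = 170 + 121 = 291
  M = 93 − 5·291 = -1362
  Q = 264 − 5·(-1362) = 7074
  L = 199 − 7074 = -6875
Policy A (Q := -25):
  X = 121
  D = 170 + 121 = 291
  M = 93 − 5·291 = -1362
  Q = -25
  L = 199 − (-25) = 224
Change in L: 224 − (-6875) = 7099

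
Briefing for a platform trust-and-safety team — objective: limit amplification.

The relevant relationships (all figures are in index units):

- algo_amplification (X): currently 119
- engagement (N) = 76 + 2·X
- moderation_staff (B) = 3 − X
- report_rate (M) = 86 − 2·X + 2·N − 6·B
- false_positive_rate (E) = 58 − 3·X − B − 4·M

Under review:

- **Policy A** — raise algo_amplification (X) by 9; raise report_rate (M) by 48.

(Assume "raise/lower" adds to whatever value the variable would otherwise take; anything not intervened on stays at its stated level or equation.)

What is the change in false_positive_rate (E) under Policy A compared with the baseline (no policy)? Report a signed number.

-498

Baseline:
  X = 119
  N = 76 + 2·119 = 314
  B = 3 − 119 = -116
  M = 86 − 2·119 + 2·314 − 6·(-116) = 1172
  E = 58 − 3·119 − (-116) − 4·1172 = -4871
Policy A (X + 9, M + 48):
  X = 119 + 9 = 128
  N = 76 + 2·128 = 332
  B = 3 − 128 = -125
  M = 86 − 2·128 + 2·332 − 6·(-125) (+48 from intervention) = 1292
  E = 58 − 3·128 − (-125) − 4·1292 = -5369
Change in E: -5369 − (-4871) = -498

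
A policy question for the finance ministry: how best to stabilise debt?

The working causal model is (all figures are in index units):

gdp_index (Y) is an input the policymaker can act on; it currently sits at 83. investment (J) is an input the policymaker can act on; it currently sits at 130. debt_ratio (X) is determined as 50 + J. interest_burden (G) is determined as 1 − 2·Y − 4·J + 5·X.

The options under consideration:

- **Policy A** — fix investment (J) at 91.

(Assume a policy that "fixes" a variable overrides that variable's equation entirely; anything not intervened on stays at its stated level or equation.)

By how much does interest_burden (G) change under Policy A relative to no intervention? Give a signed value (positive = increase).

Baseline:
  Y = 83
  J = 130
  X = 50 + 130 = 180
  G = 1 − 2·83 − 4·130 + 5·180 = 215
Policy A (J := 91):
  Y = 83
  J = 91
  X = 50 + 91 = 141
  G = 1 − 2·83 − 4·91 + 5·141 = 176
Change in G: 176 − 215 = -39

-39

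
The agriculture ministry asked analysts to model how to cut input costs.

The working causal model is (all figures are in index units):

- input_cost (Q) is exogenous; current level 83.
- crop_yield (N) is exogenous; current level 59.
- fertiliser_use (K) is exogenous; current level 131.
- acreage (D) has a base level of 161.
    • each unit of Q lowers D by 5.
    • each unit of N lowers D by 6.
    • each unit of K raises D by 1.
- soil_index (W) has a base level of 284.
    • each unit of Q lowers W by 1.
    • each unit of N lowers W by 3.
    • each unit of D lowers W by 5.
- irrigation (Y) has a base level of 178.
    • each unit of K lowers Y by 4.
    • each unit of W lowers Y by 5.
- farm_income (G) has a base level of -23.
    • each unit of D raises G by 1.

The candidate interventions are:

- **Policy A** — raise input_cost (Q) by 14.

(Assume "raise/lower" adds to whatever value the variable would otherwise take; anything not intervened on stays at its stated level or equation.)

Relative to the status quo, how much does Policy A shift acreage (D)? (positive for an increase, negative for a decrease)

Baseline:
  Q = 83
  N = 59
  K = 131
  D = 161 − 5·83 − 6·59 + 131 = -477
Policy A (Q + 14):
  Q = 83 + 14 = 97
  N = 59
  K = 131
  D = 161 − 5·97 − 6·59 + 131 = -547
Change in D: -547 − (-477) = -70

-70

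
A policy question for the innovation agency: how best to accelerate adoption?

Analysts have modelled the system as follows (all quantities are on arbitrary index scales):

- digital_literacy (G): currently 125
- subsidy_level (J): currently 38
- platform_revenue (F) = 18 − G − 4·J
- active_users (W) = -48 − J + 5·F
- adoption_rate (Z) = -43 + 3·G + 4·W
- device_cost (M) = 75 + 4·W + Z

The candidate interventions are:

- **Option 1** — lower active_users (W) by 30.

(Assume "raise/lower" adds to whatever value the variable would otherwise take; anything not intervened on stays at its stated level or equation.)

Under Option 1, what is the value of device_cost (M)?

-10881

Option 1 (W − 30):
  G = 125
  J = 38
  F = 18 − 125 − 4·38 = -259
  W = -48 − 38 + 5·(-259) (−30 from intervention) = -1411
  Z = -43 + 3·125 + 4·(-1411) = -5312
  M = 75 + 4·(-1411) + (-5312) = -10881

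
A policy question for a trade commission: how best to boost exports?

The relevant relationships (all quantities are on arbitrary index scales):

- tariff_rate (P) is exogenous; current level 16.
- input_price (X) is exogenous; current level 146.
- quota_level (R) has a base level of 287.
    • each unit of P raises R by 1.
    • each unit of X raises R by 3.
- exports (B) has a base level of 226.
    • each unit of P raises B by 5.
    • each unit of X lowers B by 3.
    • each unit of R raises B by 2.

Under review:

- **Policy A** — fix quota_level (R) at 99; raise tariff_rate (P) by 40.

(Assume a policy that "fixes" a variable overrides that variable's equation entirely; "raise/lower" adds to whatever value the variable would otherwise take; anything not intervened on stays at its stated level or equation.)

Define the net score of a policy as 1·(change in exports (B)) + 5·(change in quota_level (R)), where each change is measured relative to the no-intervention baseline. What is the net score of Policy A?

-4294

Baseline:
  P = 16
  X = 146
  R = 287 + 16 + 3·146 = 741
  B = 226 + 5·16 − 3·146 + 2·741 = 1350
Policy A (R := 99, P + 40):
  P = 16 + 40 = 56
  X = 146
  R = 99
  B = 226 + 5·56 − 3·146 + 2·99 = 266
ΔB = 266 − 1350 = -1084; ΔR = 99 − 741 = -642
Score = 1·(-1084) + 5·(-642) = -4294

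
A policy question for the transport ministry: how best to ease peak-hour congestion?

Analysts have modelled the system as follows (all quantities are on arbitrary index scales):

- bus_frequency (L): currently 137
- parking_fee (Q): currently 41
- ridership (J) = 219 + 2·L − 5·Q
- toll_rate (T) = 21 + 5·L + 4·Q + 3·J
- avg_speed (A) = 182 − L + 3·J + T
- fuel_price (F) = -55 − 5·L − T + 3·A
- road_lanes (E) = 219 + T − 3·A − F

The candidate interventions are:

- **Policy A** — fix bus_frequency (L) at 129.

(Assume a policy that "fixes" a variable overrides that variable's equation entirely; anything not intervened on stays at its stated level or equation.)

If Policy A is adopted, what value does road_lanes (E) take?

Policy A (L := 129):
  L = 129
  Q = 41
  J = 219 + 2·129 − 5·41 = 272
  T = 21 + 5·129 + 4·41 + 3·272 = 1646
  A = 182 − 129 + 3·272 + 1646 = 2515
  F = -55 − 5·129 − 1646 + 3·2515 = 5199
  E = 219 + 1646 − 3·2515 − 5199 = -10879

-10879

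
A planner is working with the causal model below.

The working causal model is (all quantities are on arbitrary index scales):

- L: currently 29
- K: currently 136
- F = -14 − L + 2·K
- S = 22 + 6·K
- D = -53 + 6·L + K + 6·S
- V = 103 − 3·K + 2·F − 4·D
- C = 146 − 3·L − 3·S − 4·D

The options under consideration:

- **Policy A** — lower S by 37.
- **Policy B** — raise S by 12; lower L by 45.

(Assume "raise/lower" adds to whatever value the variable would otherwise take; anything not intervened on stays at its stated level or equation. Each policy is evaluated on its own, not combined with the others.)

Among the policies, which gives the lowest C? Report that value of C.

Policy A (S − 37):
  L = 29
  K = 136
  S = 22 + 6·136 (−37 from intervention) = 801
  D = -53 + 6·29 + 136 + 6·801 = 5063
  C = 146 − 3·29 − 3·801 − 4·5063 = -22596
Policy B (S + 12, L − 45):
  L = 29 − 45 = -16
  K = 136
  S = 22 + 6·136 (+12 from intervention) = 850
  D = -53 + 6·(-16) + 136 + 6·850 = 5087
  C = 146 − 3·(-16) − 3·850 − 4·5087 = -22704
Comparing — Policy A: C=-22596, Policy B: C=-22704. Lowest is -22704 (Policy B).

-22704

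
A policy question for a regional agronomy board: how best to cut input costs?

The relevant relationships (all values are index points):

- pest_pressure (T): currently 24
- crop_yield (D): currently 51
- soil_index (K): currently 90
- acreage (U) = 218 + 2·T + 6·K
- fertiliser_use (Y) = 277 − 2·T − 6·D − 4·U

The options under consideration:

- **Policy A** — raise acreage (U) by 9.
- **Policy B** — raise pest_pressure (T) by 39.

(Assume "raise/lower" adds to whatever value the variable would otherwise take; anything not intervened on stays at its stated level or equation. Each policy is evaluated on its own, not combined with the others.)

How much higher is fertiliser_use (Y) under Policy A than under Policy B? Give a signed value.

354

Policy A (U + 9):
  T = 24
  D = 51
  K = 90
  U = 218 + 2·24 + 6·90 (+9 from intervention) = 815
  Y = 277 − 2·24 − 6·51 − 4·815 = -3337
Policy B (T + 39):
  T = 24 + 39 = 63
  D = 51
  K = 90
  U = 218 + 2·63 + 6·90 = 884
  Y = 277 − 2·63 − 6·51 − 4·884 = -3691
Y: -3337 − (-3691) = 354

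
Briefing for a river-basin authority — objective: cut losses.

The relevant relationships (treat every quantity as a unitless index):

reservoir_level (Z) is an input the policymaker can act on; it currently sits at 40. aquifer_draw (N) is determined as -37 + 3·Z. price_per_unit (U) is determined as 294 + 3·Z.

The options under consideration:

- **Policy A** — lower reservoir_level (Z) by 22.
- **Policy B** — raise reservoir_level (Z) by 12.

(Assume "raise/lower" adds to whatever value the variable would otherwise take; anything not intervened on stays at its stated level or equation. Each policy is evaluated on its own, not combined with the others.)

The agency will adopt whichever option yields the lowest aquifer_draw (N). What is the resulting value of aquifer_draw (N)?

Policy A (Z − 22):
  Z = 40 − 22 = 18
  N = -37 + 3·18 = 17
Policy B (Z + 12):
  Z = 40 + 12 = 52
  N = -37 + 3·52 = 119
Comparing — Policy A: N=17, Policy B: N=119. Lowest is 17 (Policy A).

17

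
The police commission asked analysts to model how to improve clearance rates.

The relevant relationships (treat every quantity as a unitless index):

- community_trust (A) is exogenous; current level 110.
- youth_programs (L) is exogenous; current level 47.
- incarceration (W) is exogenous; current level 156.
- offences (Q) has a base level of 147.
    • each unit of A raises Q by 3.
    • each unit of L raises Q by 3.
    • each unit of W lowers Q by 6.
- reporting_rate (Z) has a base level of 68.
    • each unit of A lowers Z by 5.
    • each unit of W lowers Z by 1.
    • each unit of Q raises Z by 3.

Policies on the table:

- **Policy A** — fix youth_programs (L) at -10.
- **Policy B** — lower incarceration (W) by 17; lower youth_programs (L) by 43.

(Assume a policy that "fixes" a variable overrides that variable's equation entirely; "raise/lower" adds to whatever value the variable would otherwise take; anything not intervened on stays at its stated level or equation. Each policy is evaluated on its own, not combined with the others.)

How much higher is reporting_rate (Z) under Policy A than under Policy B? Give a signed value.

-449

Policy A (L := -10):
  A = 110
  L = -10
  W = 156
  Q = 147 + 3·110 + 3·(-10) − 6·156 = -489
  Z = 68 − 5·110 − 156 + 3·(-489) = -2105
Policy B (W − 17, L − 43):
  A = 110
  L = 47 − 43 = 4
  W = 156 − 17 = 139
  Q = 147 + 3·110 + 3·4 − 6·139 = -345
  Z = 68 − 5·110 − 139 + 3·(-345) = -1656
Z: -2105 − (-1656) = -449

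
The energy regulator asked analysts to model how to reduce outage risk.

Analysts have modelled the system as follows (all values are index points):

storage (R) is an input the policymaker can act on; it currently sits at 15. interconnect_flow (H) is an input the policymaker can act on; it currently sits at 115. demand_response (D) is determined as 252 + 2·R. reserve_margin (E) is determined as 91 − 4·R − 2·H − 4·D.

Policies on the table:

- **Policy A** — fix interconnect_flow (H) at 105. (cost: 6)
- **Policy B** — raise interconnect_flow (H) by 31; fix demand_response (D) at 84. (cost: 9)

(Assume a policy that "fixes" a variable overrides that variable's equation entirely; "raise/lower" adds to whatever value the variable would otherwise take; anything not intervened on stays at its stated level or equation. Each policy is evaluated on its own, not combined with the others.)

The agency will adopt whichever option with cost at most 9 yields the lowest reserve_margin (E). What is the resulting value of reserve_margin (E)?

-1307

Policy A (H := 105):
  R = 15
  H = 105
  D = 252 + 2·15 = 282
  E = 91 − 4·15 − 2·105 − 4·282 = -1307
Policy B (H + 31, D := 84):
  R = 15
  H = 115 + 31 = 146
  D = 84
  E = 91 − 4·15 − 2·146 − 4·84 = -597
Comparing — Policy A: E=-1307, Policy B: E=-597. Lowest is -1307 (Policy A).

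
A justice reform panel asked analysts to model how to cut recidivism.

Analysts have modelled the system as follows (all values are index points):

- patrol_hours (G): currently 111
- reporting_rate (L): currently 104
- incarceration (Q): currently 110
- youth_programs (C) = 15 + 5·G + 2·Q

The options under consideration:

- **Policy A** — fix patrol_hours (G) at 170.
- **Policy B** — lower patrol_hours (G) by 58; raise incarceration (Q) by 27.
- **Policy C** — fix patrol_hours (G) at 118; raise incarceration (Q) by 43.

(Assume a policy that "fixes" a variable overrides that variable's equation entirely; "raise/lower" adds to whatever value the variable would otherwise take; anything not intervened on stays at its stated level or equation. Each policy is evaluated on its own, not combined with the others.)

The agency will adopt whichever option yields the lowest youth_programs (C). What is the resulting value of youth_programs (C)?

Policy A (G := 170):
  G = 170
  Q = 110
  C = 15 + 5·170 + 2·110 = 1085
Policy B (G − 58, Q + 27):
  G = 111 − 58 = 53
  Q = 110 + 27 = 137
  C = 15 + 5·53 + 2·137 = 554
Policy C (G := 118, Q + 43):
  G = 118
  Q = 110 + 43 = 153
  C = 15 + 5·118 + 2·153 = 911
Comparing — Policy A: C=1085, Policy B: C=554, Policy C: C=911. Lowest is 554 (Policy B).

554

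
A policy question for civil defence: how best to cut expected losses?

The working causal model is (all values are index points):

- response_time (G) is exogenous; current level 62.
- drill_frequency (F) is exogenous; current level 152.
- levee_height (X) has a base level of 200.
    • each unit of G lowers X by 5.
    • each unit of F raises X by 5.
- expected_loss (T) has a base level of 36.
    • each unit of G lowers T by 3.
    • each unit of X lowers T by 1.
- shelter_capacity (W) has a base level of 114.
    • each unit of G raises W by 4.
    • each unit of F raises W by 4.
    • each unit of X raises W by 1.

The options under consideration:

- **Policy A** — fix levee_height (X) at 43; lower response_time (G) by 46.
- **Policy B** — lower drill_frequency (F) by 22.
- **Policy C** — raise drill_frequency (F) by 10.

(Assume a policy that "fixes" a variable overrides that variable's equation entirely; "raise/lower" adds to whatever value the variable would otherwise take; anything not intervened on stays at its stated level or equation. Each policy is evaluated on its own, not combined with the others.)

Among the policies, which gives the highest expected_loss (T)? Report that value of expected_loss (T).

-55

Policy A (X := 43, G − 46):
  G = 62 − 46 = 16
  F = 152
  X = 43
  T = 36 − 3·16 − 43 = -55
Policy B (F − 22):
  G = 62
  F = 152 − 22 = 130
  X = 200 − 5·62 + 5·130 = 540
  T = 36 − 3·62 − 540 = -690
Policy C (F + 10):
  G = 62
  F = 152 + 10 = 162
  X = 200 − 5·62 + 5·162 = 700
  T = 36 − 3·62 − 700 = -850
Comparing — Policy A: T=-55, Policy B: T=-690, Policy C: T=-850. Highest is -55 (Policy A).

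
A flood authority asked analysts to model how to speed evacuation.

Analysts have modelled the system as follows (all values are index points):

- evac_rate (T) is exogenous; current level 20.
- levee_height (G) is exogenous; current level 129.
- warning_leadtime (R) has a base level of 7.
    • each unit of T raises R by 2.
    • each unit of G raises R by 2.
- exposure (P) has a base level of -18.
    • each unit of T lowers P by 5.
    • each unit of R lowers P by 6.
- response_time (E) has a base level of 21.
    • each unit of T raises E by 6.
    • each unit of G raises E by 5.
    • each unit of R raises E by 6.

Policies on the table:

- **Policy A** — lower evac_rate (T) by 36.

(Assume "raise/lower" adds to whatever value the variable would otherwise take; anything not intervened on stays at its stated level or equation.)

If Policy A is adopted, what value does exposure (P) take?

-1336

Policy A (T − 36):
  T = 20 − 36 = -16
  G = 129
  R = 7 + 2·(-16) + 2·129 = 233
  P = -18 − 5·(-16) − 6·233 = -1336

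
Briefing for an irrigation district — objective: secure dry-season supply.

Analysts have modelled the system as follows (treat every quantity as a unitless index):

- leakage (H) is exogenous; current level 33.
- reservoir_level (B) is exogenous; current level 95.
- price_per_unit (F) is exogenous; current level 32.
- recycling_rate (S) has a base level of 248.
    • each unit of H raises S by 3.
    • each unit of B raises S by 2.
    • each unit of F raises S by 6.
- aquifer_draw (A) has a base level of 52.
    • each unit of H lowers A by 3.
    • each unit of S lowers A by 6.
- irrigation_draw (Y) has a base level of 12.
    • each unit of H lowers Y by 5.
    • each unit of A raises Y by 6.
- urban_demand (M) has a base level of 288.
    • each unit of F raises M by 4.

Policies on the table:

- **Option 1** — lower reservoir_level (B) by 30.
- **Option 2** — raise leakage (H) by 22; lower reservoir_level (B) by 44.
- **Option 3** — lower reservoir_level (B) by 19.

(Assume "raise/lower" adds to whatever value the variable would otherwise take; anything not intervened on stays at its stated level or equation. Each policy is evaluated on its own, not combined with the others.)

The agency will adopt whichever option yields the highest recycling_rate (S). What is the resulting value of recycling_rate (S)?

707

Option 1 (B − 30):
  H = 33
  B = 95 − 30 = 65
  F = 32
  S = 248 + 3·33 + 2·65 + 6·32 = 669
Option 2 (H + 22, B − 44):
  H = 33 + 22 = 55
  B = 95 − 44 = 51
  F = 32
  S = 248 + 3·55 + 2·51 + 6·32 = 707
Option 3 (B − 19):
  H = 33
  B = 95 − 19 = 76
  F = 32
  S = 248 + 3·33 + 2·76 + 6·32 = 691
Comparing — Option 1: S=669, Option 2: S=707, Option 3: S=691. Highest is 707 (Option 2).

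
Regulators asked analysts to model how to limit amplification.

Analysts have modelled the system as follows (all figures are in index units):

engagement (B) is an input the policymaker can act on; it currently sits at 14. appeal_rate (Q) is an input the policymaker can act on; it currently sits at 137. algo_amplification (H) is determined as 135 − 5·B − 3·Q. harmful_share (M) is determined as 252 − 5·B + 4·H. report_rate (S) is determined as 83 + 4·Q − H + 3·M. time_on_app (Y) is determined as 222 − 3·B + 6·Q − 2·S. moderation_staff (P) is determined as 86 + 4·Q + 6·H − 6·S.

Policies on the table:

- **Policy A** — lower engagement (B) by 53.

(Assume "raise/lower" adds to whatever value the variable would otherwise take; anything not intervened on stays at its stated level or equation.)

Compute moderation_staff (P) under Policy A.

Policy A (B − 53):
  B = 14 − 53 = -39
  Q = 137
  H = 135 − 5·(-39) − 3·137 = -81
  M = 252 − 5·(-39) + 4·(-81) = 123
  S = 83 + 4·137 − (-81) + 3·123 = 1081
  P = 86 + 4·137 + 6·(-81) − 6·1081 = -6338

-6338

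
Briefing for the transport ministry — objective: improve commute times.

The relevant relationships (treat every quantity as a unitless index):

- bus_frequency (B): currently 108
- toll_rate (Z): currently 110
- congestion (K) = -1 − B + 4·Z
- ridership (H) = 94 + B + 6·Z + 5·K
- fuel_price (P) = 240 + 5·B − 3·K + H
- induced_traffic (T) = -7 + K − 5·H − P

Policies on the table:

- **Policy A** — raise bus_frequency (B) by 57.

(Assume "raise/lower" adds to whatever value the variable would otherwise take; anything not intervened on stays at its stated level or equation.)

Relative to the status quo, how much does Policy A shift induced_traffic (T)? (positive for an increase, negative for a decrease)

Baseline:
  B = 108
  Z = 110
  K = -1 − 108 + 4·110 = 331
  H = 94 + 108 + 6·110 + 5·331 = 2517
  P = 240 + 5·108 − 3·331 + 2517 = 2304
  T = -7 + 331 − 5·2517 − 2304 = -14565
Policy A (B + 57):
  B = 108 + 57 = 165
  Z = 110
  K = -1 − 165 + 4·110 = 274
  H = 94 + 165 + 6·110 + 5·274 = 2289
  P = 240 + 5·165 − 3·274 + 2289 = 2532
  T = -7 + 274 − 5·2289 − 2532 = -13710
Change in T: -13710 − (-14565) = 855

855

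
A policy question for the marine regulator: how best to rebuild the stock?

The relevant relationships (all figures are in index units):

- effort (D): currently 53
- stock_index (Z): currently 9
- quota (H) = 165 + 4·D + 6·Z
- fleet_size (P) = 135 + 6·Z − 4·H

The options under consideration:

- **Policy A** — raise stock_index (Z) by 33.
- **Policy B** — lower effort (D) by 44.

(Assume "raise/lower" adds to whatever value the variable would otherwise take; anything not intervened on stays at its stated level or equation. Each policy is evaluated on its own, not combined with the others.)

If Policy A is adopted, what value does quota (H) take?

629

Policy A (Z + 33):
  D = 53
  Z = 9 + 33 = 42
  H = 165 + 4·53 + 6·42 = 629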